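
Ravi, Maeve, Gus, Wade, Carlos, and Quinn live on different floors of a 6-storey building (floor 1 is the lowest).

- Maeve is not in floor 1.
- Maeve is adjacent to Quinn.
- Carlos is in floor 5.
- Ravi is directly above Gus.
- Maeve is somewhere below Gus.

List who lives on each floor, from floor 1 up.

From clue 1: Maeve is in {2,3,4,5,6}.
From clues 1–3: Carlos → floor 5.
From clues 1–4: Wade → floor 6.
From clues 1–5: Quinn → floor 1, Maeve → floor 2, Gus → floor 3, Ravi → floor 4.

Quinn, Maeve, Gus, Ravi, Carlos, Wade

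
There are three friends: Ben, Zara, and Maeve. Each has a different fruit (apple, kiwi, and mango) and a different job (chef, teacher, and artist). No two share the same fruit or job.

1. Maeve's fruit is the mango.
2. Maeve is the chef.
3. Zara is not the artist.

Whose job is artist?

Ben

With clues 1–2, Maeve is impossible for the one with job artist.
With clues 1–3, Zara is impossible for the one with job artist.
That leaves Ben.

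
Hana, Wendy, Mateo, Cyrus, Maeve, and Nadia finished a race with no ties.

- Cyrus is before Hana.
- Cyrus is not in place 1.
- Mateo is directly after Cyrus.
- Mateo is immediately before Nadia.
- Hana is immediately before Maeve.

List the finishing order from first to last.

From clue 1: Hana is in {2,3,4,5,6}.
From clues 1–2: Hana is in {3,4,5,6}.
From clues 1–3: Hana is in {4,5,6}.
From clues 1–4: Hana is in {5,6}.
From clues 1–5: Wendy → place 1, Cyrus → place 2, Mateo → place 3, Nadia → place 4, Hana → place 5, Maeve → place 6.

Wendy, Cyrus, Mateo, Nadia, Hana, Maeve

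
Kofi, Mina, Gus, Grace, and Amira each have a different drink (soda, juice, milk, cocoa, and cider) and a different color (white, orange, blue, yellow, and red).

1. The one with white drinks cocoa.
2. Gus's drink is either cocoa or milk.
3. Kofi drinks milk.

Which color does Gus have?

With clues 1–3, blue, orange, red, and yellow are impossible for Gus's color.
That leaves white.

white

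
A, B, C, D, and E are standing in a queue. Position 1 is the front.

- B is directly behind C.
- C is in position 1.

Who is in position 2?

With clues 1–2, A, C, D, and E are ruled out for position 2.
So position 2 is B.

B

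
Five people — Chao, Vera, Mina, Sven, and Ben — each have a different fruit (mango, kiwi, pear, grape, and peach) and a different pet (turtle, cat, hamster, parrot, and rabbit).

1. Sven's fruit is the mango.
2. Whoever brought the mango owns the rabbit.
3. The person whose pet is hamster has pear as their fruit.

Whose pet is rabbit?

Sven

With clues 1–2, Ben, Chao, Mina, and Vera are impossible for the one with pet rabbit.
That leaves Sven.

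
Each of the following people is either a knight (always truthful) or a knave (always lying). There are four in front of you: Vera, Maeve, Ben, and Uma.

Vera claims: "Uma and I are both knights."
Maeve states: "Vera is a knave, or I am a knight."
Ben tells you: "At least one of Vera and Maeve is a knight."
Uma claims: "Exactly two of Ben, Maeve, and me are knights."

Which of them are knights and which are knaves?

Consider Vera. Suppose Vera is a knave.
Then no assignment of the remaining roles makes every statement match its speaker's type — contradiction.
So Vera is a knight.
With that fixed, Ben's statement is true, so Ben is a knight.
Consider Maeve. Suppose Maeve is a knight.
Then whichever role Uma has, Uma's statement has the wrong truth value — contradiction.
So Maeve is a knave.
Consider Uma. Suppose Uma is a knave.
Then Vera's statement comes out false, contradicting Vera being a knight.
So Uma is a knight.

Vera: knight, Maeve: knave, Ben: knight, Uma: knight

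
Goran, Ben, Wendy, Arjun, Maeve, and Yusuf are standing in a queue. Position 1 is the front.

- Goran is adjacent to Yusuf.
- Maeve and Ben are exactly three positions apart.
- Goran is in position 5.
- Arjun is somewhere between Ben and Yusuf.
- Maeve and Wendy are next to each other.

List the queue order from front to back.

From clues 1–3: Goran → position 5.
From clues 1–4: Ben → position 1, Maeve → position 4, Yusuf → position 6.
From clues 1–5: Arjun → position 2, Wendy → position 3.

Ben, Arjun, Wendy, Maeve, Goran, Yusuf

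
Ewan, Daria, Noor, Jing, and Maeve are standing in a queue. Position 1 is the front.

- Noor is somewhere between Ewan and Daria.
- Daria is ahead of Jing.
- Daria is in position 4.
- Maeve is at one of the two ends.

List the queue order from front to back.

Maeve, Ewan, Noor, Daria, Jing

From clue 1: Noor is in {2,3,4}.
From clues 1–3: Daria → position 4, Jing → position 5.
From clues 1–4: Maeve → position 1, Ewan → position 2, Noor → position 3.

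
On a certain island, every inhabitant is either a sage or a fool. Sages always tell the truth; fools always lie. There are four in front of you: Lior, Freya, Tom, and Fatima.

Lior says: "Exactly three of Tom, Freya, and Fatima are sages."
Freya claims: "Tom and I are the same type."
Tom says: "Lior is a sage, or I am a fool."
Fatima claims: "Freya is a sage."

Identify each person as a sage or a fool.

Consider Lior. Suppose Lior is a fool.
Then whichever role Tom has, Tom's statement has the wrong truth value — contradiction.
So Lior is a sage.
With that fixed, Tom's statement is true, so Tom is a sage.
Consider Freya. Suppose Freya is a fool.
Then Lior's statement comes out false, contradicting Lior being a sage.
So Freya is a sage.
With that fixed, Fatima's statement is true, so Fatima is a sage.

Lior: sage, Freya: sage, Tom: sage, Fatima: sage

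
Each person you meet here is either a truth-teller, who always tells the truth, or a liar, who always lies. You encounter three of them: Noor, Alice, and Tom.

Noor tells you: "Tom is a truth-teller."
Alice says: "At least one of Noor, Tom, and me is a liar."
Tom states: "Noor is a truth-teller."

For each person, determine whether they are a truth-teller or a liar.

Consider Noor. Suppose Noor is a truth-teller.
Then no assignment of the remaining roles makes every statement match its speaker's type — contradiction.
So Noor is a liar.
With that fixed, Alice's statement is true, so Alice is a truth-teller.
With that fixed, Tom's statement is false, so Tom is a liar.

Noor: liar, Alice: truth-teller, Tom: liar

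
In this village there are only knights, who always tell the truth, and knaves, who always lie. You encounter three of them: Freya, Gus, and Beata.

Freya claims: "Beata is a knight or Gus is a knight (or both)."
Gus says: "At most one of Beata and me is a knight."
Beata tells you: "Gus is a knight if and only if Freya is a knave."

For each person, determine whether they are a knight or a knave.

Freya: knight, Gus: knight, Beata: knave

Consider Freya. Suppose Freya is a knave.
Then no assignment of the remaining roles makes every statement match its speaker's type — contradiction.
So Freya is a knight.
Consider Gus. Suppose Gus is a knave.
Then Gus's own statement would have to be false, but it can't be — contradiction.
So Gus is a knight.
With that fixed, Beata's statement is false, so Beata is a knave.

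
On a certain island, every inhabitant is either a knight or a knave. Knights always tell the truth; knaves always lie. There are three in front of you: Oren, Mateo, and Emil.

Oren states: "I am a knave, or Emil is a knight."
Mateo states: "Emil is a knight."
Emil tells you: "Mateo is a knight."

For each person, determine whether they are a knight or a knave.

Consider Oren. Suppose Oren is a knave.
Then Oren's own statement would have to be false, but it can't be — contradiction.
So Oren is a knight.
Consider Mateo. Suppose Mateo is a knave.
Then no assignment of the remaining roles makes every statement match its speaker's type — contradiction.
So Mateo is a knight.
With that fixed, Emil's statement is true, so Emil is a knight.

Oren: knight, Mateo: knight, Emil: knight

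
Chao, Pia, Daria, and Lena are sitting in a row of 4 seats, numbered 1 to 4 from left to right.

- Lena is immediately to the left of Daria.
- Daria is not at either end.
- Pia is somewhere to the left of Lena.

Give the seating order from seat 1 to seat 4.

Pia, Lena, Daria, Chao

From clue 1: Daria is in {2,3,4}.
From clues 1–2: Daria is in {2,3}.
From clues 1–3: Pia → seat 1, Lena → seat 2, Daria → seat 3, Chao → seat 4.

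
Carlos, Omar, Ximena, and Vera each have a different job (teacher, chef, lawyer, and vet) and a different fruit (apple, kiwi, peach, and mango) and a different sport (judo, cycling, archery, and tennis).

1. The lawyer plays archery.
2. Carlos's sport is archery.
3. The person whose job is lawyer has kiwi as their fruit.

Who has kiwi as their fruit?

With clues 1–3, Omar, Vera, and Ximena are impossible for the one with fruit kiwi.
That leaves Carlos.

Carlos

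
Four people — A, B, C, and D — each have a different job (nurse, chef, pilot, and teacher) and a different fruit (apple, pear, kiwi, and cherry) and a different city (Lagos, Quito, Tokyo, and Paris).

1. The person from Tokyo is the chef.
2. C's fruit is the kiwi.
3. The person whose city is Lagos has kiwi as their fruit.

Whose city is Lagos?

C

With clues 1–3, A, B, and D are impossible for the one with city Lagos.
That leaves C.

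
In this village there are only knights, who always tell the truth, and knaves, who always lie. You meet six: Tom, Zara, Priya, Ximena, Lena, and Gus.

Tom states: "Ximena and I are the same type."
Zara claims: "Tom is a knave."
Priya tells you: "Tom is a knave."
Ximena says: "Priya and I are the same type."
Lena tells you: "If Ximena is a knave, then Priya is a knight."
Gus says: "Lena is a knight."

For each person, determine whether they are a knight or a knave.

Tom: knave, Zara: knight, Priya: knight, Ximena: knight, Lena: knight, Gus: knight

Consider Tom. Suppose Tom is a knight.
Then no assignment of the remaining roles makes every statement match its speaker's type — contradiction.
So Tom is a knave.
With that fixed, Zara's statement is true, so Zara is a knight.
With that fixed, Priya's statement is true, so Priya is a knight.
With that fixed, Lena's statement is true, so Lena is a knight.
With that fixed, Gus's statement is true, so Gus is a knight.
Consider Ximena. Suppose Ximena is a knave.
Then Tom's statement comes out true, contradicting Tom being a knave.
So Ximena is a knight.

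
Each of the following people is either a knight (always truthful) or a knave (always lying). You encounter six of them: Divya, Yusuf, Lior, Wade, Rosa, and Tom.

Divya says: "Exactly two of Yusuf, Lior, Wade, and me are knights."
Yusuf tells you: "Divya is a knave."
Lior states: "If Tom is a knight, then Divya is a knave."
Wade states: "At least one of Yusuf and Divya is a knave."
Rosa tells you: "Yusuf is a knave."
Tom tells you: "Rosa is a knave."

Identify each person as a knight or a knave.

Divya: knave, Yusuf: knight, Lior: knight, Wade: knight, Rosa: knave, Tom: knight

Consider Divya. Suppose Divya is a knight.
Then no assignment of the remaining roles makes every statement match its speaker's type — contradiction.
So Divya is a knave.
With that fixed, Yusuf's statement is true, so Yusuf is a knight.
With that fixed, Lior's statement is true, so Lior is a knight.
With that fixed, Wade's statement is true, so Wade is a knight.
With that fixed, Rosa's statement is false, so Rosa is a knave.
With that fixed, Tom's statement is true, so Tom is a knight.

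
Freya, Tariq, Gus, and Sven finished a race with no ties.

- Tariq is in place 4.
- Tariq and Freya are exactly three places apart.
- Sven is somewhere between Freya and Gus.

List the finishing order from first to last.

From clue 1: Tariq → place 4.
From clues 1–2: Freya → place 1.
From clues 1–3: Sven → place 2, Gus → place 3.

Freya, Sven, Gus, Tariq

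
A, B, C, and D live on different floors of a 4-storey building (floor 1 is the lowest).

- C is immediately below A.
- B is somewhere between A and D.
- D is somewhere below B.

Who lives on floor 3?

With clues 1–2, A and D are ruled out for floor 3.
With clues 1–3, B is ruled out for floor 3.
So floor 3 is C.

C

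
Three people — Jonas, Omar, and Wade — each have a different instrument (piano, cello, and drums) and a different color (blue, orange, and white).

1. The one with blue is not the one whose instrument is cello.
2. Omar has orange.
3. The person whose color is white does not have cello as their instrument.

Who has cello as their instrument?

Omar

With clues 1–3, Jonas and Wade are impossible for the one with instrument cello.
That leaves Omar.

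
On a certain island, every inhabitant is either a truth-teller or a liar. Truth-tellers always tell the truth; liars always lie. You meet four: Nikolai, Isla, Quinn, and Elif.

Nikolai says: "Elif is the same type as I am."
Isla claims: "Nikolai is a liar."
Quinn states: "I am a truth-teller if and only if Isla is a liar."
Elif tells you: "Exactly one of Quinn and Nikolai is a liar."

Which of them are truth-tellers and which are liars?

Consider Nikolai. Suppose Nikolai is a liar.
Then no assignment of the remaining roles makes every statement match its speaker's type — contradiction.
So Nikolai is a truth-teller.
With that fixed, Isla's statement is false, so Isla is a liar.
Consider Quinn. Suppose Quinn is a truth-teller.
Then no assignment of the remaining roles makes every statement match its speaker's type — contradiction.
So Quinn is a liar.
With that fixed, Elif's statement is true, so Elif is a truth-teller.

Nikolai: truth-teller, Isla: liar, Quinn: liar, Elif: truth-teller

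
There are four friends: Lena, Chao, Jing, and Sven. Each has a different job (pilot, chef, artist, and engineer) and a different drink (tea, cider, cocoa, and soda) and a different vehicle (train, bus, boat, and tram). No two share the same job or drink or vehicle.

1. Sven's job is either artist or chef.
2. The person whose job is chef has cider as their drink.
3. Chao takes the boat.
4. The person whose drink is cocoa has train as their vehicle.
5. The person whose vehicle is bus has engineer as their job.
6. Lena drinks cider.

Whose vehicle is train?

Sven

With clues 1–3, Chao is impossible for the one with vehicle train.
With clues 1–6, Jing and Lena are impossible for the one with vehicle train.
That leaves Sven.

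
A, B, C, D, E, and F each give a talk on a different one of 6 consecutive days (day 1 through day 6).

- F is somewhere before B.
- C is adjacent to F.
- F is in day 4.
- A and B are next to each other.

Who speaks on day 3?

With clues 1–3, B and F are ruled out for day 3.
With clues 1–4, A, D, and E are ruled out for day 3.
So day 3 is C.

C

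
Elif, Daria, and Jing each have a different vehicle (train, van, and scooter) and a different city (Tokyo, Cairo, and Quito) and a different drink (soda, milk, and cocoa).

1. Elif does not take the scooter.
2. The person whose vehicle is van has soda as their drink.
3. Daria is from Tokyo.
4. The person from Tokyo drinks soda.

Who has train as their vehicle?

Elif

With clues 1–4, Daria and Jing are impossible for the one with vehicle train.
That leaves Elif.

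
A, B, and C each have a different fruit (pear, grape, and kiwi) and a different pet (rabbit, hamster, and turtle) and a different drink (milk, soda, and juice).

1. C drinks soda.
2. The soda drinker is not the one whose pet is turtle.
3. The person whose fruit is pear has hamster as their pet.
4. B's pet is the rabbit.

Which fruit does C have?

With clues 1–4, grape and kiwi are impossible for C's fruit.
That leaves pear.

pear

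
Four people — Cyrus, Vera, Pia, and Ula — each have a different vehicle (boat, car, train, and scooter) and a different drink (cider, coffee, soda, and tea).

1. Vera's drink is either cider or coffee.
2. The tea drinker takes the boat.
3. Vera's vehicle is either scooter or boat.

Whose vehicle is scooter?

With clues 1–3, Cyrus, Pia, and Ula are impossible for the one with vehicle scooter.
That leaves Vera.

Vera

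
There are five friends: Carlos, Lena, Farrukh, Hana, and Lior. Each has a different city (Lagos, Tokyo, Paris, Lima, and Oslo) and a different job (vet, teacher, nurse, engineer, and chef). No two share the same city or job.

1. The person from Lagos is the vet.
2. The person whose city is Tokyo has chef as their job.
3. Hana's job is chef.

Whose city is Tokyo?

Hana

With clues 1–3, Carlos, Farrukh, Lena, and Lior are impossible for the one with city Tokyo.
That leaves Hana.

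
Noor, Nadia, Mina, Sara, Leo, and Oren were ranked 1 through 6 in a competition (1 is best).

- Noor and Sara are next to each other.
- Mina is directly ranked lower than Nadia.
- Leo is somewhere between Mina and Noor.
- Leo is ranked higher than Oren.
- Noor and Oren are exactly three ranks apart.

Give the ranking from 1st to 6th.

Noor, Sara, Leo, Oren, Nadia, Mina

From clues 1–2: Nadia is in {1,2,3,4,5}.
From clues 1–3: Leo is in {3,4}.
From clues 1–4: Leo → rank 3.
From clues 1–5: Noor → rank 1, Sara → rank 2, Oren → rank 4, Nadia → rank 5, Mina → rank 6.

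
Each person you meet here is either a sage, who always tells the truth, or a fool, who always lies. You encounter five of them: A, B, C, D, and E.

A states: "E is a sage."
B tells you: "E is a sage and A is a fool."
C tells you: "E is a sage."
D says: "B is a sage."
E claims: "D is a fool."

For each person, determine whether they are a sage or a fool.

Consider A. Suppose A is a fool.
Then no assignment of the remaining roles makes every statement match its speaker's type — contradiction.
So A is a sage.
With that fixed, B's statement is false, so B is a fool.
With that fixed, D's statement is false, so D is a fool.
With that fixed, E's statement is true, so E is a sage.
With that fixed, C's statement is true, so C is a sage.

A: sage, B: fool, C: sage, D: fool, E: sage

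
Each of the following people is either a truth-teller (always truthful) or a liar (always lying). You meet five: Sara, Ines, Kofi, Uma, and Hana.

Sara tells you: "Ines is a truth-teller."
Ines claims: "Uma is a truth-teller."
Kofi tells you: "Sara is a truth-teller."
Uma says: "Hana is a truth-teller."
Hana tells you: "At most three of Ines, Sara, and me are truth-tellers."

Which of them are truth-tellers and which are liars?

Sara: truth-teller, Ines: truth-teller, Kofi: truth-teller, Uma: truth-teller, Hana: truth-teller

Regardless of anyone's role, Hana's statement is true, so Hana is a truth-teller.
With that fixed, Uma's statement is true, so Uma is a truth-teller.
With that fixed, Ines's statement is true, so Ines is a truth-teller.
With that fixed, Sara's statement is true, so Sara is a truth-teller.
With that fixed, Kofi's statement is true, so Kofi is a truth-teller.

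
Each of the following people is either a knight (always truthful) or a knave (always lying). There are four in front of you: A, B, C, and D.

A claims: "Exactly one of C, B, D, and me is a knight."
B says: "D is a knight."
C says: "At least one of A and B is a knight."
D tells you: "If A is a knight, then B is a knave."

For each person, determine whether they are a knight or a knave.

Consider A. Suppose A is a knight.
Then no assignment of the remaining roles makes every statement match its speaker's type — contradiction.
So A is a knave.
With that fixed, D's statement is true, so D is a knight.
With that fixed, B's statement is true, so B is a knight.
With that fixed, C's statement is true, so C is a knight.

A: knave, B: knight, C: knight, D: knight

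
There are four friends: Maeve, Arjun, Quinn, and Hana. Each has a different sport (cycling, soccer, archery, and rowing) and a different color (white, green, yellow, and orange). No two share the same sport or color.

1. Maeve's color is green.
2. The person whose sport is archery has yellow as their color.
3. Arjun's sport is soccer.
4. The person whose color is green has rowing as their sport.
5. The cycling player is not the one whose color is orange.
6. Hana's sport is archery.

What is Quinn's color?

Clue 1 rules out green for Quinn's color.
With clues 1–5, orange is impossible for Quinn's color.
With clues 1–6, yellow is impossible for Quinn's color.
That leaves white.

white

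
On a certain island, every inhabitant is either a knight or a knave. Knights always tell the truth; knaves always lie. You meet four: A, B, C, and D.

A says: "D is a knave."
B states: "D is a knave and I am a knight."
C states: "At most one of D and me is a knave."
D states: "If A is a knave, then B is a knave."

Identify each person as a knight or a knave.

A: knave, B: knave, C: knight, D: knight

Consider A. Suppose A is a knight.
Then no assignment of the remaining roles makes every statement match its speaker's type — contradiction.
So A is a knave.
Consider B. Suppose B is a knight.
Then no assignment of the remaining roles makes every statement match its speaker's type — contradiction.
So B is a knave.
With that fixed, D's statement is true, so D is a knight.
With that fixed, C's statement is true, so C is a knight.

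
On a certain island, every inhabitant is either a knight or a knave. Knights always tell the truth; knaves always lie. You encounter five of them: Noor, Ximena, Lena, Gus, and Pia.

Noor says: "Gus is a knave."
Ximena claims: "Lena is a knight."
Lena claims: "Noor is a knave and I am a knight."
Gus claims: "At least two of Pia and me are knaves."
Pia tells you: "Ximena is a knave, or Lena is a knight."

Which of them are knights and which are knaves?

Noor: knight, Ximena: knave, Lena: knave, Gus: knave, Pia: knight

Consider Noor. Suppose Noor is a knave.
Then no assignment of the remaining roles makes every statement match its speaker's type — contradiction.
So Noor is a knight.
With that fixed, Lena's statement is false, so Lena is a knave.
With that fixed, Ximena's statement is false, so Ximena is a knave.
With that fixed, Pia's statement is true, so Pia is a knight.
With that fixed, Gus's statement is false, so Gus is a knave.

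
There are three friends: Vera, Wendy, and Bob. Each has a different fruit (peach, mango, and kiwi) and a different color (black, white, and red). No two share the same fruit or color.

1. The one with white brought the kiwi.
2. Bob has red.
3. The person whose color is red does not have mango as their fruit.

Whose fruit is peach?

Bob

With clues 1–3, Vera and Wendy are impossible for the one with fruit peach.
That leaves Bob.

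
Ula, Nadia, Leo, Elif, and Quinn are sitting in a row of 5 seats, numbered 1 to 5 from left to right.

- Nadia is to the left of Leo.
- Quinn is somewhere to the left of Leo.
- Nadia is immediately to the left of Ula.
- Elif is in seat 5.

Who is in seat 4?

With clues 1–3, Nadia is ruled out for seat 4.
With clues 1–4, Elif, Quinn, and Ula are ruled out for seat 4.
So seat 4 is Leo.

Leo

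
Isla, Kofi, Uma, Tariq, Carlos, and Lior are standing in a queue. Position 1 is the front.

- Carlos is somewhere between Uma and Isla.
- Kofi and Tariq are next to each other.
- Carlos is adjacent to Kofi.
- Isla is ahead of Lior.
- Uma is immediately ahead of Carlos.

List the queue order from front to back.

Uma, Carlos, Kofi, Tariq, Isla, Lior

From clue 1: Carlos is in {2,3,4,5}.
From clues 1–3: Kofi is in {3,4}.
From clues 1–4: Isla is in {1,5}.
From clues 1–5: Uma → position 1, Carlos → position 2, Kofi → position 3, Tariq → position 4, Isla → position 5, Lior → position 6.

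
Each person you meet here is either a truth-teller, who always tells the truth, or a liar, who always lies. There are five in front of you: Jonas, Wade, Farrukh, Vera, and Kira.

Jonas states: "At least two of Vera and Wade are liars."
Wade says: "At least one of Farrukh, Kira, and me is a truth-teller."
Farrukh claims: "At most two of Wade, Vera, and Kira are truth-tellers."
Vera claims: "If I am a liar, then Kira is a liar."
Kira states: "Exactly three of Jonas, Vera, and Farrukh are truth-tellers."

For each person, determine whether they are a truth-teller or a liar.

Consider Jonas. Suppose Jonas is a truth-teller.
Then no assignment of the remaining roles makes every statement match its speaker's type — contradiction.
So Jonas is a liar.
With that fixed, Kira's statement is false, so Kira is a liar.
With that fixed, Farrukh's statement is true, so Farrukh is a truth-teller.
With that fixed, Vera's statement is true, so Vera is a truth-teller.
With that fixed, Wade's statement is true, so Wade is a truth-teller.

Jonas: liar, Wade: truth-teller, Farrukh: truth-teller, Vera: truth-teller, Kira: liar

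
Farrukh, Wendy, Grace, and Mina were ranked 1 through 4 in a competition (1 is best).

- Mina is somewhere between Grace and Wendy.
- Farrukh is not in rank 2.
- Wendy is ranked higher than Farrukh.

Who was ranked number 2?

With clues 1–2, Farrukh is ruled out for rank 2.
With clues 1–3, Grace and Wendy are ruled out for rank 2.
So rank 2 is Mina.

Mina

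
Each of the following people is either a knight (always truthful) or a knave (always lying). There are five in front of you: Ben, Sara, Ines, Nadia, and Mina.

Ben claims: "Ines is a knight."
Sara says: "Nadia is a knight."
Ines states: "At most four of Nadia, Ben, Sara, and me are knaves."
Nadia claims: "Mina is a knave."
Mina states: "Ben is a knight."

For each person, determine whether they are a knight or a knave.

Ben: knight, Sara: knave, Ines: knight, Nadia: knave, Mina: knight

Regardless of anyone's role, Ines's statement is true, so Ines is a knight.
With that fixed, Ben's statement is true, so Ben is a knight.
With that fixed, Mina's statement is true, so Mina is a knight.
With that fixed, Nadia's statement is false, so Nadia is a knave.
With that fixed, Sara's statement is false, so Sara is a knave.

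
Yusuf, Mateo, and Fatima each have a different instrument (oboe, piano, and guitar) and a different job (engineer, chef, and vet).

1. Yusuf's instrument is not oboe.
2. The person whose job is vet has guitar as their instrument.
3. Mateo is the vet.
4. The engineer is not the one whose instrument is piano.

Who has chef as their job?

Yusuf

With clues 1–3, Mateo is impossible for the one with job chef.
With clues 1–4, Fatima is impossible for the one with job chef.
That leaves Yusuf.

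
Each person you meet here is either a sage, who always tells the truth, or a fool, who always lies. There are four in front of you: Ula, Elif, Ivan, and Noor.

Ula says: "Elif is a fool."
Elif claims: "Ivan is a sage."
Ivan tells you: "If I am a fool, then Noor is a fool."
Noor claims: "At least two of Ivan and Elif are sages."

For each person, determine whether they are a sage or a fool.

Ula: fool, Elif: sage, Ivan: sage, Noor: sage

Consider Ula. Suppose Ula is a sage.
Then no assignment of the remaining roles makes every statement match its speaker's type — contradiction.
So Ula is a fool.
Consider Elif. Suppose Elif is a fool.
Then Ula's statement comes out true, contradicting Ula being a fool.
So Elif is a sage.
Consider Ivan. Suppose Ivan is a fool.
Then Elif's statement comes out false, contradicting Elif being a sage.
So Ivan is a sage.
With that fixed, Noor's statement is true, so Noor is a sage.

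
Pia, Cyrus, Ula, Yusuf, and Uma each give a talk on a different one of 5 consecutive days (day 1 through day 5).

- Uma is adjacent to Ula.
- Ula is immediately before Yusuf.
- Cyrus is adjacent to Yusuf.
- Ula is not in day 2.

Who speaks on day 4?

With clues 1–2, Uma is ruled out for day 4.
With clues 1–3, Pia and Ula are ruled out for day 4.
With clues 1–4, Cyrus is ruled out for day 4.
So day 4 is Yusuf.

Yusuf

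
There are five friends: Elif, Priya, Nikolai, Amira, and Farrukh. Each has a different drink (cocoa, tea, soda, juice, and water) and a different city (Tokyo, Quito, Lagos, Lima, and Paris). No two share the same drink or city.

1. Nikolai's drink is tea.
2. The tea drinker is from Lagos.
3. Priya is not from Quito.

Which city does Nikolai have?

With clues 1–2, Lima, Paris, Quito, and Tokyo are impossible for Nikolai's city.
That leaves Lagos.

Lagos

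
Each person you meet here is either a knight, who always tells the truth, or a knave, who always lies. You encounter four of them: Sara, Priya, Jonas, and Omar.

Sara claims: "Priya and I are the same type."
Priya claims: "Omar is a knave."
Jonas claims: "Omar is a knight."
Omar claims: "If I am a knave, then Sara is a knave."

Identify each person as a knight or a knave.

Sara: knight, Priya: knight, Jonas: knave, Omar: knave

Consider Sara. Suppose Sara is a knave.
Then no assignment of the remaining roles makes every statement match its speaker's type — contradiction.
So Sara is a knight.
Consider Priya. Suppose Priya is a knave.
Then Sara's statement comes out false, contradicting Sara being a knight.
So Priya is a knight.
Consider Jonas. Suppose Jonas is a knight.
Then no assignment of the remaining roles makes every statement match its speaker's type — contradiction.
So Jonas is a knave.
Consider Omar. Suppose Omar is a knight.
Then Priya's statement comes out false, contradicting Priya being a knight.
So Omar is a knave.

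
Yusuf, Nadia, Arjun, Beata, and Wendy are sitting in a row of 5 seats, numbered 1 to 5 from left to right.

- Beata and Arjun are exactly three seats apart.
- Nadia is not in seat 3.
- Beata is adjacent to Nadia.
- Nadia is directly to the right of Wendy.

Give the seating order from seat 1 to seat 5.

Yusuf, Arjun, Wendy, Nadia, Beata

From clue 1: Arjun is in {1,2,4,5}.
From clues 1–2: Nadia is in {1,2,4,5}.
From clues 1–4: Yusuf → seat 1, Arjun → seat 2, Wendy → seat 3, Nadia → seat 4, Beata → seat 5.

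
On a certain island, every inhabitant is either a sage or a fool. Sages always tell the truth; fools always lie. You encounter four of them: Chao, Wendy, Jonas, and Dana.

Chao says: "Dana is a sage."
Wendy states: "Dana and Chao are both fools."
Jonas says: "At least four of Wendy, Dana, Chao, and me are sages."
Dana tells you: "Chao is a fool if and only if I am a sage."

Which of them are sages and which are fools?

Chao: fool, Wendy: sage, Jonas: fool, Dana: fool

Consider Chao. Suppose Chao is a sage.
Then whichever role Dana has, Dana's statement has the wrong truth value — contradiction.
So Chao is a fool.
With that fixed, Jonas's statement is false, so Jonas is a fool.
Consider Wendy. Suppose Wendy is a fool.
Then no assignment of the remaining roles makes every statement match its speaker's type — contradiction.
So Wendy is a sage.
Consider Dana. Suppose Dana is a sage.
Then Chao's statement comes out true, contradicting Chao being a fool.
So Dana is a fool.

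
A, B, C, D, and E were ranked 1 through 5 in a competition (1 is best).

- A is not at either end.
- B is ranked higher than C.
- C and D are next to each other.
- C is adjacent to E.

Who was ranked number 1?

B

With clue 1, A is ruled out for rank 1.
With clues 1–2, C is ruled out for rank 1.
With clues 1–3, D is ruled out for rank 1.
With clues 1–4, E is ruled out for rank 1.
So rank 1 is B.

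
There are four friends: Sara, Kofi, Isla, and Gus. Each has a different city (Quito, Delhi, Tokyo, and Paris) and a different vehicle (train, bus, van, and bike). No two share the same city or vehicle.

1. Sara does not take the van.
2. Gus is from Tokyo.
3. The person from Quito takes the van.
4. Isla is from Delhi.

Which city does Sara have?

With clues 1–2, Tokyo is impossible for Sara's city.
With clues 1–3, Quito is impossible for Sara's city.
With clues 1–4, Delhi is impossible for Sara's city.
That leaves Paris.

Paris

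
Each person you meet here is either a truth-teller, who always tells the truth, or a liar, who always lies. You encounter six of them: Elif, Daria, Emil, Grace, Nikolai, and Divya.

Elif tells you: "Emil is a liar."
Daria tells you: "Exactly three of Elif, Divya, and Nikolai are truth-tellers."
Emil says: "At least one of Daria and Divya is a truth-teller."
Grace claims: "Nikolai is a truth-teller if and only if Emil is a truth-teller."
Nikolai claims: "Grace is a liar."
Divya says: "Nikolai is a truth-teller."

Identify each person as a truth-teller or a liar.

Elif: truth-teller, Daria: liar, Emil: liar, Grace: truth-teller, Nikolai: liar, Divya: liar

Consider Elif. Suppose Elif is a liar.
Then no assignment of the remaining roles makes every statement match its speaker's type — contradiction.
So Elif is a truth-teller.
Consider Daria. Suppose Daria is a truth-teller.
Then no assignment of the remaining roles makes every statement match its speaker's type — contradiction.
So Daria is a liar.
Consider Emil. Suppose Emil is a truth-teller.
Then Elif's statement comes out false, contradicting Elif being a truth-teller.
So Emil is a liar.
Consider Grace. Suppose Grace is a liar.
Then no assignment of the remaining roles makes every statement match its speaker's type — contradiction.
So Grace is a truth-teller.
With that fixed, Nikolai's statement is false, so Nikolai is a liar.
With that fixed, Divya's statement is false, so Divya is a liar.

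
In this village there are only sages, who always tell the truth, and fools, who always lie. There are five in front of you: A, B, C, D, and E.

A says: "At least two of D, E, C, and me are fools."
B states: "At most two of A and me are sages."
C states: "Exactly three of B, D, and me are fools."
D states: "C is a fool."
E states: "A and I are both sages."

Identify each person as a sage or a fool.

Regardless of anyone's role, B's statement is true, so B is a sage.
With that fixed, C's statement is false, so C is a fool.
With that fixed, D's statement is true, so D is a sage.
Consider A. Suppose A is a fool.
Then A's own statement would have to be false, but it can't be — contradiction.
So A is a sage.
Consider E. Suppose E is a sage.
Then A's statement comes out false, contradicting A being a sage.
So E is a fool.

A: sage, B: sage, C: fool, D: sage, E: fool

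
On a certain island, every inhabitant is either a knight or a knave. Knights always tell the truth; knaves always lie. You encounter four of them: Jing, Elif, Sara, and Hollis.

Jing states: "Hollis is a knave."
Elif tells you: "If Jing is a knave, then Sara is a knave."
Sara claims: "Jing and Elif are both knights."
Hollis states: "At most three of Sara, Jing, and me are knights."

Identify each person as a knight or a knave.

Regardless of anyone's role, Hollis's statement is true, so Hollis is a knight.
With that fixed, Jing's statement is false, so Jing is a knave.
With that fixed, Sara's statement is false, so Sara is a knave.
With that fixed, Elif's statement is true, so Elif is a knight.

Jing: knave, Elif: knight, Sara: knave, Hollis: knight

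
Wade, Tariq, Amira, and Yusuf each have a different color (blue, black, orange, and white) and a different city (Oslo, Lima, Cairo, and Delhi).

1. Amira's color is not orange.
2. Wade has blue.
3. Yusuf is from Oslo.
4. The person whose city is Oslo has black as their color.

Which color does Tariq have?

With clues 1–2, blue is impossible for Tariq's color.
With clues 1–4, black and white are impossible for Tariq's color.
That leaves orange.

orange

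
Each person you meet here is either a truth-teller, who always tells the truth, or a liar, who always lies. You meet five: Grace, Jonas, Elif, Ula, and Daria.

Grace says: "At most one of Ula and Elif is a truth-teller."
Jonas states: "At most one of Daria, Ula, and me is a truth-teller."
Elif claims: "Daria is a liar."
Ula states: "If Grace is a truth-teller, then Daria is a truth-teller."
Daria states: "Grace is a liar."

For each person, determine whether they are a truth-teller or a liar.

Consider Grace. Suppose Grace is a liar.
Then no assignment of the remaining roles makes every statement match its speaker's type — contradiction.
So Grace is a truth-teller.
With that fixed, Daria's statement is false, so Daria is a liar.
With that fixed, Elif's statement is true, so Elif is a truth-teller.
With that fixed, Ula's statement is false, so Ula is a liar.
With that fixed, Jonas's statement is true, so Jonas is a truth-teller.

Grace: truth-teller, Jonas: truth-teller, Elif: truth-teller, Ula: liar, Daria: liar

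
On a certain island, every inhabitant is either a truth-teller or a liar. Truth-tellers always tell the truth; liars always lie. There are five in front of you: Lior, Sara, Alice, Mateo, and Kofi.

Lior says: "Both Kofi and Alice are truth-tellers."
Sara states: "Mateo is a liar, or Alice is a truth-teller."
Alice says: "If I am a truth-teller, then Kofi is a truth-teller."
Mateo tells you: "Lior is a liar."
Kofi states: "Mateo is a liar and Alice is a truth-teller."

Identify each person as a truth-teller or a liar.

Consider Lior. Suppose Lior is a liar.
Then no assignment of the remaining roles makes every statement match its speaker's type — contradiction.
So Lior is a truth-teller.
With that fixed, Mateo's statement is false, so Mateo is a liar.
With that fixed, Sara's statement is true, so Sara is a truth-teller.
Consider Alice. Suppose Alice is a liar.
Then Lior's statement comes out false, contradicting Lior being a truth-teller.
So Alice is a truth-teller.
With that fixed, Kofi's statement is true, so Kofi is a truth-teller.

Lior: truth-teller, Sara: truth-teller, Alice: truth-teller, Mateo: liar, Kofi: truth-teller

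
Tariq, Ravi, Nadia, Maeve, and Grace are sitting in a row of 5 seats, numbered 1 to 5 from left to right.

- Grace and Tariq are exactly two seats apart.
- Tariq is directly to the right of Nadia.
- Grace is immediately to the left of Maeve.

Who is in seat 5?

Maeve

With clues 1–2, Nadia is ruled out for seat 5.
With clues 1–3, Grace, Ravi, and Tariq are ruled out for seat 5.
So seat 5 is Maeve.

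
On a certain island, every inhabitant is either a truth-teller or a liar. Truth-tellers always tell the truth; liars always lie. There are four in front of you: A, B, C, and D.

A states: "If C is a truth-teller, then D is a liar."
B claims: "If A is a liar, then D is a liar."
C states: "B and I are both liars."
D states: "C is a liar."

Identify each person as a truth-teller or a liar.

A: truth-teller, B: truth-teller, C: liar, D: truth-teller

Consider A. Suppose A is a liar.
Then no assignment of the remaining roles makes every statement match its speaker's type — contradiction.
So A is a truth-teller.
With that fixed, B's statement is true, so B is a truth-teller.
With that fixed, C's statement is false, so C is a liar.
With that fixed, D's statement is true, so D is a truth-teller.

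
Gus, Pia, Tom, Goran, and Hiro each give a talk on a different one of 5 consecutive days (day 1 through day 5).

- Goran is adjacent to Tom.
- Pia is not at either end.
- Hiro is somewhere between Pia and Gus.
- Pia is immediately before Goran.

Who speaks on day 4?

With clues 1–3, Gus and Pia are ruled out for day 4.
With clues 1–4, Hiro and Tom are ruled out for day 4.
So day 4 is Goran.

Goran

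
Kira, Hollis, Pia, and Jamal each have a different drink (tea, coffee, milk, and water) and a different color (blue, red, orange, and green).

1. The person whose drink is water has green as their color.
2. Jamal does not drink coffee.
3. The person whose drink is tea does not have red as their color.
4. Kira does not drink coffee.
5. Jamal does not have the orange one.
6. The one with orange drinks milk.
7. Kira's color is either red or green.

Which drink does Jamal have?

With clues 1–2, coffee is impossible for Jamal's drink.
With clues 1–6, milk is impossible for Jamal's drink.
With clues 1–7, water is impossible for Jamal's drink.
That leaves tea.

tea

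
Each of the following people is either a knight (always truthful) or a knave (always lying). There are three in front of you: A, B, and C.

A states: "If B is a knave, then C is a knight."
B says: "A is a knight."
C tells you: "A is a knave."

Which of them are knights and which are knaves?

A: knight, B: knight, C: knave

Consider A. Suppose A is a knave.
Then no assignment of the remaining roles makes every statement match its speaker's type — contradiction.
So A is a knight.
With that fixed, B's statement is true, so B is a knight.
With that fixed, C's statement is false, so C is a knave.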